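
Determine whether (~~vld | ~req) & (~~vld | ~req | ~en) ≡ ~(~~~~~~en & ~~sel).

E1: (~~vld | ~req) & (~~vld | ~req | ~en)
    = ~~vld | ~req   [absorption]
    = vld | ~req   [double negation]
E2: ~(~~~~~~en & ~~sel)
    = ~(~~~~en & ~~sel)   [double negation]
    = ~(~~en & ~~sel)   [double negation]
    = ~en | ~sel   [De Morgan]
These differ: at en=1, req=1, sel=0, vld=0, E1 = 0 but E2 = 1.

No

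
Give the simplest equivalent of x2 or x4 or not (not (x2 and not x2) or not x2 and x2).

x2 or x4 or not (not (x2 and not x2) or not x2 and x2)
= x2 or x4 or not not (x2 and not x2)   [complement / identity]
= x2 or x4 or x2 and not x2   [double negation]
= x2 or x4   [complement / identity]

x2 or x4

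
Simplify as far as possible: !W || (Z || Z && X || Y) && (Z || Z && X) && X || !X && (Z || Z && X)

!W || Z

!W || (Z || Z && X || Y) && (Z || Z && X) && X || !X && (Z || Z && X)
= !W || (Z || Z && X) && X || !X && (Z || Z && X)   — absorption
= !W || Z || Z && X   — distribution
= !W || Z   — absorption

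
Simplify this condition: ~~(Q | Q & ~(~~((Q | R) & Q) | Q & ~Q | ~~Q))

Q

~~(Q | Q & ~(~~((Q | R) & Q) | Q & ~Q | ~~Q))
= ~~(Q | Q & ~(~~((Q | R) & Q) | ~~Q))   — complement / identity
= ~~(Q | Q & ~(~~Q | ~~Q))   — absorption
= ~~(Q | Q & ~Q & ~Q)   — De Morgan
= ~~(Q | Q & ~Q)   — idempotence
= Q | Q & ~Q   — double negation
= Q   — complement / identity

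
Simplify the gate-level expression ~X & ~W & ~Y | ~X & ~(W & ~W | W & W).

~X & ~W

~X & ~W & ~Y | ~X & ~(W & ~W | W & W)
= ~X & ~W & ~Y | ~X & ~W   [distribution]
= ~X & ~W   [absorption]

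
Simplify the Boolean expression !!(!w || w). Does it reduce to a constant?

true

!!(!w || w)
= !w || w   — double negation
= true   — complement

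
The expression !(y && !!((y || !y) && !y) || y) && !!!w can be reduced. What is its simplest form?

!(y && !!((y || !y) && !y) || y) && !!!w
= !(y && !!!y || y) && !!!w
= !(y && !y || y) && !!!w
= !y && !!!w
= !y && !w

!y && !w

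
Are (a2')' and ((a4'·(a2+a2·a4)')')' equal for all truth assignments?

No

E1: (a2')'
    = a2   (double negation)
E2: ((a4'·(a2+a2·a4)')')'
    = a4'·(a2+a2·a4)'   (double negation)
    = a4'·a2'   (absorption)
These differ: at a2=1, a4=0, E1 = 1 but E2 = 0.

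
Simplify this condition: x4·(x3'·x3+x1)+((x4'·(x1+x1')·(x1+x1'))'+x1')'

x1

x4·(x3'·x3+x1)+((x4'·(x1+x1')·(x1+x1'))'+x1')'
= x4·x1+((x4'·(x1+x1')·(x1+x1'))'+x1')'   [complement / identity]
= x4·x1+((x4'·(x1+x1'))'+x1')'   [idempotence]
= x4·x1+x4'·(x1+x1')·x1   [De Morgan]
= x4·x1+x4'·x1   [complement / identity]
= x1   [distribution]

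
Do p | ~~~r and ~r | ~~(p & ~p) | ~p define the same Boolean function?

No

E1: p | ~~~r
    = p | ~r   [double negation]
E2: ~r | ~~(p & ~p) | ~p
    = ~r | p & ~p | ~p   [double negation]
    = ~r | ~p   [complement / identity]
These differ: at p=0, r=1, E1 = 0 but E2 = 1.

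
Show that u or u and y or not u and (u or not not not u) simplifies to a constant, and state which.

True

u or u and y or not u and (u or not not not u)
= u or u and y or not u and (u or not u)
= u or u and y or not u
= u or not u
= True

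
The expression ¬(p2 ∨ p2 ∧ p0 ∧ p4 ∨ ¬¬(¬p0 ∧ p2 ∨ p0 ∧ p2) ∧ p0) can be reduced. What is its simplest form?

¬(p2 ∨ p2 ∧ p0 ∧ p4 ∨ ¬¬(¬p0 ∧ p2 ∨ p0 ∧ p2) ∧ p0)
= ¬(p2 ∨ p2 ∧ p0 ∧ p4 ∨ ¬¬p2 ∧ p0)   [distribution]
= ¬(p2 ∨ p2 ∧ p0 ∧ p4 ∨ p2 ∧ p0)   [double negation]
= ¬(p2 ∨ p2 ∧ p0)   [absorption]
= ¬p2   [absorption]

¬p2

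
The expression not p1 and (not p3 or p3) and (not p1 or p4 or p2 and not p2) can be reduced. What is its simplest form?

not p1

not p1 and (not p3 or p3) and (not p1 or p4 or p2 and not p2)
= not p1 and (not p3 or p3) and (not p1 or p4)   — complement / identity
= not p1 and (not p1 or p4)   — complement / identity
= not p1   — absorption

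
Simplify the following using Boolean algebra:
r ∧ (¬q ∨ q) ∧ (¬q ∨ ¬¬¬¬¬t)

r ∧ (¬q ∨ q) ∧ (¬q ∨ ¬¬¬¬¬t)
= r ∧ (¬q ∨ q) ∧ (¬q ∨ ¬¬¬t)
= r ∧ (¬q ∨ ¬¬¬t)
= r ∧ (¬q ∨ ¬t)

r ∧ (¬q ∨ ¬t)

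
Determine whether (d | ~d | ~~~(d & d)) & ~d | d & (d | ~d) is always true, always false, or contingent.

(d | ~d | ~~~(d & d)) & ~d | d & (d | ~d)
= (d | ~d | ~~~d) & ~d | d & (d | ~d)   [idempotence]
= (d | ~d | ~d) & ~d | d & (d | ~d)   [double negation]
= (d | ~d) & ~d | d & (d | ~d)   [idempotence]
= (~d | d) & (d | ~d)   [distribution]
= ~d | d   [complement / identity]
= 1   [complement]

always true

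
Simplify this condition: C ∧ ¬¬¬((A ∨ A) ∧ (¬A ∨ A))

C ∧ ¬¬¬((A ∨ A) ∧ (¬A ∨ A))
= C ∧ ¬¬¬(A ∨ A ∧ ¬A)   [distribution]
= C ∧ ¬(A ∨ A ∧ ¬A)   [double negation]
= C ∧ ¬A   [complement / identity]

C ∧ ¬A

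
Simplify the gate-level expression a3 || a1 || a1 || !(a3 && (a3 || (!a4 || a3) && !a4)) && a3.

a3 || a1 || a1 || !(a3 && (a3 || (!a4 || a3) && !a4)) && a3
= a3 || a1 || a1 || !(a3 && (a3 || !a4)) && a3   [absorption]
= a3 || a1 || a1 || !a3 && a3   [absorption]
= a3 || a1 || !a3 && a3   [idempotence]
= a3 || a1   [complement / identity]

a3 || a1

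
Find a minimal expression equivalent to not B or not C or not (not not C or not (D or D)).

not B or not C or not (not not C or not (D or D))
= not B or not C or not C and (D or D)   — De Morgan
= not B or not C or not C and D   — idempotence
= not B or not C   — absorption

not B or not C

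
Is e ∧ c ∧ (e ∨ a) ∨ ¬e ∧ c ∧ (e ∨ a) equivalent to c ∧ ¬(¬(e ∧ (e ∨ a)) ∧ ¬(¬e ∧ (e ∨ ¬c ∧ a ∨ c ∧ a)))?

E1: e ∧ c ∧ (e ∨ a) ∨ ¬e ∧ c ∧ (e ∨ a)
    = c ∧ (e ∨ a)   — distribution
E2: c ∧ ¬(¬(e ∧ (e ∨ a)) ∧ ¬(¬e ∧ (e ∨ ¬c ∧ a ∨ c ∧ a)))
    = c ∧ ¬(¬(e ∧ (e ∨ a)) ∧ ¬(¬e ∧ (e ∨ a)))   — distribution
    = c ∧ (e ∧ (e ∨ a) ∨ ¬e ∧ (e ∨ a))   — De Morgan
    = c ∧ (e ∨ a)   — distribution
Both reduce to c ∧ (e ∨ a), so they are equivalent.

Yes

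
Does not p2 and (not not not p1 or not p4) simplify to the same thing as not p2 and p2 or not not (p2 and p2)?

No

E1: not p2 and (not not not p1 or not p4)
    = not p2 and (not p1 or not p4)   [double negation]
E2: not p2 and p2 or not not (p2 and p2)
    = not p2 and p2 or p2 and p2   [double negation]
    = p2   [distribution]
These differ: at p1=0, p2=1, p4=0, E1 = 0 but E2 = 1.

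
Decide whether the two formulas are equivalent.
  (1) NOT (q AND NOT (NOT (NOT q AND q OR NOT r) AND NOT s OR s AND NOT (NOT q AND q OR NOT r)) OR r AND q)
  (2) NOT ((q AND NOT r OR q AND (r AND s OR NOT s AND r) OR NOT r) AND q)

Yes

E1: NOT (q AND NOT (NOT (NOT q AND q OR NOT r) AND NOT s OR s AND NOT (NOT q AND q OR NOT r)) OR r AND q)
    = NOT (q AND NOT NOT (NOT q AND q OR NOT r) OR r AND q)
    = NOT (q AND NOT NOT NOT r OR r AND q)
    = NOT (q AND NOT r OR r AND q)
    = NOT q
E2: NOT ((q AND NOT r OR q AND (r AND s OR NOT s AND r) OR NOT r) AND q)
    = NOT ((q AND NOT r OR q AND r OR NOT r) AND q)
    = NOT ((q OR NOT r) AND q)
    = NOT q
Both reduce to NOT q, so they are equivalent.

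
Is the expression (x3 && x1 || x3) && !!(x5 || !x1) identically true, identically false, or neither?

(x3 && x1 || x3) && !!(x5 || !x1)
= (x3 && x1 || x3) && (x5 || !x1)
= x3 && (x5 || !x1)
This depends on x1, x3, x5, so it is not a constant.

neither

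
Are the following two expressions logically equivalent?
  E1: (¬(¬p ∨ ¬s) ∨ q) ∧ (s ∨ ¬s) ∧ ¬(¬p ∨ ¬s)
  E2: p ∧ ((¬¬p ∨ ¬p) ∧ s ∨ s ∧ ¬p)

E1: (¬(¬p ∨ ¬s) ∨ q) ∧ (s ∨ ¬s) ∧ ¬(¬p ∨ ¬s)
    = (¬(¬p ∨ ¬s) ∨ q) ∧ ¬(¬p ∨ ¬s)   — complement / identity
    = ¬(¬p ∨ ¬s)   — absorption
    = p ∧ s   — De Morgan
E2: p ∧ ((¬¬p ∨ ¬p) ∧ s ∨ s ∧ ¬p)
    = p ∧ ((p ∨ ¬p) ∧ s ∨ s ∧ ¬p)   — double negation
    = p ∧ (s ∨ s ∧ ¬p)   — complement / identity
    = p ∧ s   — absorption
Both reduce to p ∧ s, so they are equivalent.

Yes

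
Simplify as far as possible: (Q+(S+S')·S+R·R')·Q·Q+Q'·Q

(Q+(S+S')·S+R·R')·Q·Q+Q'·Q
= (Q+(S+S')·S)·Q·Q+Q'·Q   — complement / identity
= (Q+S)·Q·Q+Q'·Q   — complement / identity
= Q·Q+Q'·Q   — absorption
= Q   — distribution

Q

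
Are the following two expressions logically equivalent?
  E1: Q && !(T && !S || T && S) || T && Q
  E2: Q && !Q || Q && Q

E1: Q && !(T && !S || T && S) || T && Q
    = Q && !T || T && Q   [distribution]
    = Q   [distribution]
E2: Q && !Q || Q && Q
    = Q   [distribution]
Both reduce to Q, so they are equivalent.

Yes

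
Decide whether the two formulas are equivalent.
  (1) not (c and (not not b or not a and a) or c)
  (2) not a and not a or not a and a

No

E1: not (c and (not not b or not a and a) or c)
    = not (c and not not b or c)   — complement / identity
    = not (c and b or c)   — double negation
    = not c   — absorption
E2: not a and not a or not a and a
    = not a   — distribution
These differ: at a=0, b=0, c=1, E1 = 0 but E2 = 1.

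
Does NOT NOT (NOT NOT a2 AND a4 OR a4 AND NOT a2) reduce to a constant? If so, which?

NOT NOT (NOT NOT a2 AND a4 OR a4 AND NOT a2)
= NOT NOT (a2 AND a4 OR a4 AND NOT a2)
= a2 AND a4 OR a4 AND NOT a2
= a4
This depends on a4, so it is not a constant.

no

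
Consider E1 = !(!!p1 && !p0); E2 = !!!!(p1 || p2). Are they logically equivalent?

No

E1: !(!!p1 && !p0)
    = !p1 || p0   (De Morgan)
E2: !!!!(p1 || p2)
    = !!(p1 || p2)   (double negation)
    = p1 || p2   (double negation)
These differ: at p0=0, p1=0, p2=0, E1 = 1 but E2 = 0.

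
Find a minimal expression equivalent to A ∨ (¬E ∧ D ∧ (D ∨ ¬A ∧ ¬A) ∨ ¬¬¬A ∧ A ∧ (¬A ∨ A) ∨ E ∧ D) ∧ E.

A ∨ D ∧ E

A ∨ (¬E ∧ D ∧ (D ∨ ¬A ∧ ¬A) ∨ ¬¬¬A ∧ A ∧ (¬A ∨ A) ∨ E ∧ D) ∧ E
= A ∨ (¬E ∧ D ∧ (D ∨ ¬A) ∨ ¬¬¬A ∧ A ∧ (¬A ∨ A) ∨ E ∧ D) ∧ E   — idempotence
= A ∨ (¬E ∧ D ∨ ¬¬¬A ∧ A ∧ (¬A ∨ A) ∨ E ∧ D) ∧ E   — absorption
= A ∨ (¬E ∧ D ∨ ¬¬¬A ∧ A ∨ E ∧ D) ∧ E   — complement / identity
= A ∨ (¬E ∧ D ∨ ¬A ∧ A ∨ E ∧ D) ∧ E   — double negation
= A ∨ (¬E ∧ D ∨ E ∧ D) ∧ E   — complement / identity
= A ∨ D ∧ E   — distribution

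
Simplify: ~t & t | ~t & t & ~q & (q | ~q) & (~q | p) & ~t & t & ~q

~t & t | ~t & t & ~q & (q | ~q) & (~q | p) & ~t & t & ~q
= ~t & t | ~t & t & ~q & (~q | p) & ~t & t & ~q
= ~t & t | ~t & t & ~q & ~t & t & ~q
= ~t & t | ~t & t & ~q
= ~t & t
= 0

0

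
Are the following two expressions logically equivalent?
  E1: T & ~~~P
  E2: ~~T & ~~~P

E1: T & ~~~P
    = T & ~P   [double negation]
E2: ~~T & ~~~P
    = T & ~~~P   [double negation]
    = T & ~P   [double negation]
Both reduce to T & ~P, so they are equivalent.

Yes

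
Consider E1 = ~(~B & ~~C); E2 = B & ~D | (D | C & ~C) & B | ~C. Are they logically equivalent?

Yes

E1: ~(~B & ~~C)
    = B | ~C   [De Morgan]
E2: B & ~D | (D | C & ~C) & B | ~C
    = B & ~D | D & B | ~C   [complement / identity]
    = B | ~C   [distribution]
Both reduce to B | ~C, so they are equivalent.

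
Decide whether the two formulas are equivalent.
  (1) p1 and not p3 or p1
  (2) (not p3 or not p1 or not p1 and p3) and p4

E1: p1 and not p3 or p1
    = p1
E2: (not p3 or not p1 or not p1 and p3) and p4
    = (not p3 or not p1) and p4
These differ: at p1=1, p3=0, p4=0, E1 = 1 but E2 = 0.

No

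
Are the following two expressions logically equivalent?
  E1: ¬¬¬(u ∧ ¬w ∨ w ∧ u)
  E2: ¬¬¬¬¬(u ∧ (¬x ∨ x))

E1: ¬¬¬(u ∧ ¬w ∨ w ∧ u)
    = ¬¬¬u   [distribution]
    = ¬u   [double negation]
E2: ¬¬¬¬¬(u ∧ (¬x ∨ x))
    = ¬¬¬¬¬u   [complement / identity]
    = ¬¬¬u   [double negation]
    = ¬u   [double negation]
Both reduce to ¬u, so they are equivalent.

Yes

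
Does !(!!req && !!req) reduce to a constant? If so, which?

!(!!req && !!req)
= !!!req   [idempotence]
= !req   [double negation]
This depends on req, so it is not a constant.

no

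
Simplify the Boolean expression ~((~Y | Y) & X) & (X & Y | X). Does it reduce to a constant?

~((~Y | Y) & X) & (X & Y | X)
= ~((~Y | Y) & X) & X   [absorption]
= ~X & X   [complement / identity]
= 0   [complement]

0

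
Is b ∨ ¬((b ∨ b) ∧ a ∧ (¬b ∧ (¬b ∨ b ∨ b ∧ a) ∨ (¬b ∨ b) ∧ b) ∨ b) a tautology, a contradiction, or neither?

b ∨ ¬((b ∨ b) ∧ a ∧ (¬b ∧ (¬b ∨ b ∨ b ∧ a) ∨ (¬b ∨ b) ∧ b) ∨ b)
= b ∨ ¬((b ∨ b) ∧ a ∧ (¬b ∧ (¬b ∨ b) ∨ (¬b ∨ b) ∧ b) ∨ b)   — absorption
= b ∨ ¬(b ∧ a ∧ (¬b ∧ (¬b ∨ b) ∨ (¬b ∨ b) ∧ b) ∨ b)   — idempotence
= b ∨ ¬(b ∧ a ∧ (¬b ∨ b) ∨ b)   — distribution
= b ∨ ¬(b ∧ a ∨ b)   — complement / identity
= b ∨ ¬b   — absorption
= True   — complement

tautology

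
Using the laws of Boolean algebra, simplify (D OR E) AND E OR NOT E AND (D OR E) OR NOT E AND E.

(D OR E) AND E OR NOT E AND (D OR E) OR NOT E AND E
= (D OR E) AND E OR NOT E AND (D OR E)   [complement / identity]
= D OR E   [distribution]

D OR E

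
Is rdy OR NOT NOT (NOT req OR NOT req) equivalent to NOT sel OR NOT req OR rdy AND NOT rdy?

No

E1: rdy OR NOT NOT (NOT req OR NOT req)
    = rdy OR NOT NOT NOT req   (idempotence)
    = rdy OR NOT req   (double negation)
E2: NOT sel OR NOT req OR rdy AND NOT rdy
    = NOT sel OR NOT req   (complement / identity)
These differ: at rdy=0, req=1, sel=0, E1 = 0 but E2 = 1.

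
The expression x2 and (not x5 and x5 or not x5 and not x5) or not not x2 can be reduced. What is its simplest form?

x2

x2 and (not x5 and x5 or not x5 and not x5) or not not x2
= x2 and (not x5 and x5 or not x5 and not x5) or x2
= x2 and not x5 or x2
= x2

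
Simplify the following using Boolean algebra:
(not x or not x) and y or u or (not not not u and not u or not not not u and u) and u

not x and y or u

(not x or not x) and y or u or (not not not u and not u or not not not u and u) and u
= (not x or not x) and y or u or not not not u and u
= (not x or not x) and y or u or not u and u
= (not x or not x) and y or u
= not x and y or u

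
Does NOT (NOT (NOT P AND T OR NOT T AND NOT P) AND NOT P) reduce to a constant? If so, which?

NOT (NOT (NOT P AND T OR NOT T AND NOT P) AND NOT P)
= NOT P AND T OR NOT T AND NOT P OR P   (De Morgan)
= NOT P OR P   (distribution)
= TRUE   (complement)

yes, True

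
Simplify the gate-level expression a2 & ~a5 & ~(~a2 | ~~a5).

a2 & ~a5

a2 & ~a5 & ~(~a2 | ~~a5)
= a2 & ~a5 & a2 & ~a5   — De Morgan
= a2 & ~a5   — idempotence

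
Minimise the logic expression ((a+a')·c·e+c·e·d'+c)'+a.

((a+a')·c·e+c·e·d'+c)'+a
= (c·e+c·e·d'+c)'+a   (complement / identity)
= (c·e+c)'+a   (absorption)
= c'+a   (absorption)

c'+a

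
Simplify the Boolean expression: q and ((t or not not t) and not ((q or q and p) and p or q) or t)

q and t

q and ((t or not not t) and not ((q or q and p) and p or q) or t)
= q and ((t or not not t) and not (q and p or q) or t)   — absorption
= q and ((t or not not t) and not q or t)   — absorption
= q and ((t or t) and not q or t)   — double negation
= q and (t and not q or t)   — idempotence
= q and t   — absorption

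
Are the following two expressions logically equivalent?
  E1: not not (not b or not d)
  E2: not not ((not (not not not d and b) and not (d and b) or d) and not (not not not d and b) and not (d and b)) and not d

E1: not not (not b or not d)
    = not b or not d   (double negation)
E2: not not ((not (not not not d and b) and not (d and b) or d) and not (not not not d and b) and not (d and b)) and not d
    = not not (not (not not not d and b) and not (d and b)) and not d   (absorption)
    = not not (not (not d and b) and not (d and b)) and not d   (double negation)
    = not (not d and b or d and b) and not d   (De Morgan)
    = not b and not d   (distribution)
These differ: at b=1, d=0, E1 = 1 but E2 = 0.

No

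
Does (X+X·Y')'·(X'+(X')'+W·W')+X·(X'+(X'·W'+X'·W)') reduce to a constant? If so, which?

(X+X·Y')'·(X'+(X')'+W·W')+X·(X'+(X'·W'+X'·W)')
= (X+X·Y')'·(X'+(X')')+X·(X'+(X'·W'+X'·W)')   — complement / identity
= (X+X·Y')'·(X'+(X')')+X·(X'+(X')')   — distribution
= X'·(X'+(X')')+X·(X'+(X')')   — absorption
= X'+(X')'   — distribution
= X'+X   — double negation
= 1   — complement

yes, True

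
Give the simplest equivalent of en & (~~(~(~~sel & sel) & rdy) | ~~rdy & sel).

en & (~~(~(~~sel & sel) & rdy) | ~~rdy & sel)
= en & (~(~~sel & sel) & rdy | ~~rdy & sel)
= en & (~(sel & sel) & rdy | ~~rdy & sel)
= en & (~(sel & sel) & rdy | rdy & sel)
= en & (~sel & rdy | rdy & sel)
= en & rdy

en & rdy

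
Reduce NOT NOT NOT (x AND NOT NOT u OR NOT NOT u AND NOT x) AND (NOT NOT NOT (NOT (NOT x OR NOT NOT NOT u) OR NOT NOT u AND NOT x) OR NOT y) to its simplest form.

NOT NOT NOT (x AND NOT NOT u OR NOT NOT u AND NOT x) AND (NOT NOT NOT (NOT (NOT x OR NOT NOT NOT u) OR NOT NOT u AND NOT x) OR NOT y)
= NOT NOT NOT (x AND NOT NOT u OR NOT NOT u AND NOT x) AND (NOT NOT NOT (x AND NOT NOT u OR NOT NOT u AND NOT x) OR NOT y)   — De Morgan
= NOT NOT NOT (x AND NOT NOT u OR NOT NOT u AND NOT x)   — absorption
= NOT NOT NOT NOT NOT u   — distribution
= NOT NOT NOT u   — double negation
= NOT u   — double negation

NOT u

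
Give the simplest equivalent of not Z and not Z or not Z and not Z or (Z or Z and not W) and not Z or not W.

not Z or not W

not Z and not Z or not Z and not Z or (Z or Z and not W) and not Z or not W
= not Z and not Z or not Z and not Z or Z and not Z or not W   [absorption]
= not Z and not Z or Z and not Z or not W   [idempotence]
= not Z or not W   [distribution]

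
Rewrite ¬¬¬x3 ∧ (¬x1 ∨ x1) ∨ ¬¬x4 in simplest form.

¬¬¬x3 ∧ (¬x1 ∨ x1) ∨ ¬¬x4
= ¬¬¬x3 ∨ ¬¬x4   [complement / identity]
= ¬x3 ∨ ¬¬x4   [double negation]
= ¬x3 ∨ x4   [double negation]

¬x3 ∨ x4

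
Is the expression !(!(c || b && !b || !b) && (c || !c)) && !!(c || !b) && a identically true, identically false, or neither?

neither

!(!(c || b && !b || !b) && (c || !c)) && !!(c || !b) && a
= !!(c || b && !b || !b) && !!(c || !b) && a   [complement / identity]
= !!(c || !b) && !!(c || !b) && a   [complement / identity]
= !!(c || !b) && a   [idempotence]
= (c || !b) && a   [double negation]
This depends on a, b, c, so it is not a constant.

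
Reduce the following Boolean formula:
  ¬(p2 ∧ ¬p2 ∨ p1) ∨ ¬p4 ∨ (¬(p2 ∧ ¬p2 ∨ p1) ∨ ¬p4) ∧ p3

¬p1 ∨ ¬p4

¬(p2 ∧ ¬p2 ∨ p1) ∨ ¬p4 ∨ (¬(p2 ∧ ¬p2 ∨ p1) ∨ ¬p4) ∧ p3
= ¬(p2 ∧ ¬p2 ∨ p1) ∨ ¬p4   — absorption
= ¬p1 ∨ ¬p4   — complement / identity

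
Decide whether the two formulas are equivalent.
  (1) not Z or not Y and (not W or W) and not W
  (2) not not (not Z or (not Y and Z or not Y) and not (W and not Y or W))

Yes

E1: not Z or not Y and (not W or W) and not W
    = not Z or not Y and not W   — complement / identity
E2: not not (not Z or (not Y and Z or not Y) and not (W and not Y or W))
    = not not (not Z or (not Y and Z or not Y) and not W)   — absorption
    = not not (not Z or not Y and not W)   — absorption
    = not Z or not Y and not W   — double negation
Both reduce to not Z or not Y and not W, so they are equivalent.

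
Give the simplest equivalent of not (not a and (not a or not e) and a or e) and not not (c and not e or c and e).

not (not a and (not a or not e) and a or e) and not not (c and not e or c and e)
= not (not a and a or e) and not not (c and not e or c and e)   — absorption
= not e and not not (c and not e or c and e)   — complement / identity
= not e and not not c   — distribution
= not e and c   — double negation

not e and c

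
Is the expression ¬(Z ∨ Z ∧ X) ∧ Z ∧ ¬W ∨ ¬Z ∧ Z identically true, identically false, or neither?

identically false

¬(Z ∨ Z ∧ X) ∧ Z ∧ ¬W ∨ ¬Z ∧ Z
= ¬Z ∧ Z ∧ ¬W ∨ ¬Z ∧ Z   — absorption
= ¬Z ∧ Z   — absorption
= False   — complement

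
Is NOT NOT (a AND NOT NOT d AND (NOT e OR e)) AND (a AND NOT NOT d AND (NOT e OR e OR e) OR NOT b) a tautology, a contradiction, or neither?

neither

NOT NOT (a AND NOT NOT d AND (NOT e OR e)) AND (a AND NOT NOT d AND (NOT e OR e OR e) OR NOT b)
= a AND NOT NOT d AND (NOT e OR e) AND (a AND NOT NOT d AND (NOT e OR e OR e) OR NOT b)   [double negation]
= a AND NOT NOT d AND (NOT e OR e) AND (a AND NOT NOT d AND (NOT e OR e) OR NOT b)   [idempotence]
= a AND NOT NOT d AND (NOT e OR e)   [absorption]
= a AND d AND (NOT e OR e)   [double negation]
= a AND d   [complement / identity]
This depends on a, d, so it is not a constant.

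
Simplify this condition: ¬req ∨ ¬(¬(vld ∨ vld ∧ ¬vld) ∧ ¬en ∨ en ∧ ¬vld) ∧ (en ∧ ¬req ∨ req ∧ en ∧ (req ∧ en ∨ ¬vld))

¬req ∨ vld ∧ en

¬req ∨ ¬(¬(vld ∨ vld ∧ ¬vld) ∧ ¬en ∨ en ∧ ¬vld) ∧ (en ∧ ¬req ∨ req ∧ en ∧ (req ∧ en ∨ ¬vld))
= ¬req ∨ ¬(¬vld ∧ ¬en ∨ en ∧ ¬vld) ∧ (en ∧ ¬req ∨ req ∧ en ∧ (req ∧ en ∨ ¬vld))   [complement / identity]
= ¬req ∨ ¬(¬vld ∧ ¬en ∨ en ∧ ¬vld) ∧ (en ∧ ¬req ∨ req ∧ en)   [absorption]
= ¬req ∨ ¬¬vld ∧ (en ∧ ¬req ∨ req ∧ en)   [distribution]
= ¬req ∨ ¬¬vld ∧ en   [distribution]
= ¬req ∨ vld ∧ en   [double negation]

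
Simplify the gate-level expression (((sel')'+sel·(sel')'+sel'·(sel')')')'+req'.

(((sel')'+sel·(sel')'+sel'·(sel')')')'+req'
= (((sel')'+(sel')')')'+req'   (distribution)
= (sel'·sel')'+req'   (De Morgan)
= sel+sel+req'   (De Morgan)
= sel+req'   (idempotence)

sel+req'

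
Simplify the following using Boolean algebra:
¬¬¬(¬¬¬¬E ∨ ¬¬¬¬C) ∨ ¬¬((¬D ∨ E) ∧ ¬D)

¬E ∧ ¬C ∨ ¬D

¬¬¬(¬¬¬¬E ∨ ¬¬¬¬C) ∨ ¬¬((¬D ∨ E) ∧ ¬D)
= ¬¬(¬¬¬E ∧ ¬¬¬C) ∨ ¬¬((¬D ∨ E) ∧ ¬D)   (De Morgan)
= ¬¬(¬¬¬E ∧ ¬¬¬C) ∨ ¬¬¬D   (absorption)
= ¬(¬¬E ∨ ¬¬C) ∨ ¬¬¬D   (De Morgan)
= ¬E ∧ ¬C ∨ ¬¬¬D   (De Morgan)
= ¬E ∧ ¬C ∨ ¬D   (double negation)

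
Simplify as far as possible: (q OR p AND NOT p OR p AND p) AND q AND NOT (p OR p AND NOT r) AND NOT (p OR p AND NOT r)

q AND NOT p

(q OR p AND NOT p OR p AND p) AND q AND NOT (p OR p AND NOT r) AND NOT (p OR p AND NOT r)
= (q OR p AND NOT p OR p AND p) AND q AND NOT (p OR p AND NOT r)   (idempotence)
= (q OR p) AND q AND NOT (p OR p AND NOT r)   (distribution)
= q AND NOT (p OR p AND NOT r)   (absorption)
= q AND NOT p   (absorption)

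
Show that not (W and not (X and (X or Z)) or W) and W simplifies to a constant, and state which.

not (W and not (X and (X or Z)) or W) and W
= not (W and not X or W) and W   [absorption]
= not W and W   [absorption]
= False   [complement]

False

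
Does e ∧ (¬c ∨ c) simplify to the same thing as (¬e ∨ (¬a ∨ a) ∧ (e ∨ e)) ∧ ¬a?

No

E1: e ∧ (¬c ∨ c)
    = e
E2: (¬e ∨ (¬a ∨ a) ∧ (e ∨ e)) ∧ ¬a
    = (¬e ∨ e ∨ e) ∧ ¬a
    = (¬e ∨ e) ∧ ¬a
    = ¬a
These differ: at a=0, c=0, e=0, E1 = 0 but E2 = 1.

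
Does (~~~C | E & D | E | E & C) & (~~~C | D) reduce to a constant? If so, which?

no

(~~~C | E & D | E | E & C) & (~~~C | D)
= (~~~C | E & D | E) & (~~~C | D)   (absorption)
= (~~~C | E) & (~~~C | D)   (absorption)
= ~~~C | E & D   (distribution)
= ~C | E & D   (double negation)
This depends on C, D, E, so it is not a constant.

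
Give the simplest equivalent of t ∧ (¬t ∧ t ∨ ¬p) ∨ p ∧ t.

t

t ∧ (¬t ∧ t ∨ ¬p) ∨ p ∧ t
= t ∧ ¬p ∨ p ∧ t   [complement / identity]
= (¬p ∨ p) ∧ t   [distribution]
= t   [complement / identity]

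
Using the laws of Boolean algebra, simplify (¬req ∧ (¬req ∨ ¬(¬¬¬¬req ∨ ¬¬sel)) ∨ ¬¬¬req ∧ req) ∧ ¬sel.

(¬req ∧ (¬req ∨ ¬(¬¬¬¬req ∨ ¬¬sel)) ∨ ¬¬¬req ∧ req) ∧ ¬sel
= (¬req ∧ (¬req ∨ ¬(¬¬¬¬req ∨ ¬¬sel)) ∨ ¬req ∧ req) ∧ ¬sel   — double negation
= (¬req ∧ (¬req ∨ ¬(¬¬req ∨ ¬¬sel)) ∨ ¬req ∧ req) ∧ ¬sel   — double negation
= (¬req ∧ (¬req ∨ ¬req ∧ ¬sel) ∨ ¬req ∧ req) ∧ ¬sel   — De Morgan
= (¬req ∧ ¬req ∨ ¬req ∧ req) ∧ ¬sel   — absorption
= ¬req ∧ ¬sel   — distribution

¬req ∧ ¬sel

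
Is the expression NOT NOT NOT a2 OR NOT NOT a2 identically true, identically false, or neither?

NOT NOT NOT a2 OR NOT NOT a2
= NOT NOT NOT a2 OR a2   — double negation
= NOT a2 OR a2   — double negation
= TRUE   — complement

identically true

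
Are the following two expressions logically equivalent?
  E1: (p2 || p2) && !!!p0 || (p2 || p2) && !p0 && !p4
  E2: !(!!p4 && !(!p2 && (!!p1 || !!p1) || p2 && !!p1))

E1: (p2 || p2) && !!!p0 || (p2 || p2) && !p0 && !p4
    = (p2 || p2) && !p0 || (p2 || p2) && !p0 && !p4   [double negation]
    = (p2 || p2) && !p0   [absorption]
    = p2 && !p0   [idempotence]
E2: !(!!p4 && !(!p2 && (!!p1 || !!p1) || p2 && !!p1))
    = !(!!p4 && !(!p2 && !!p1 || p2 && !!p1))   [idempotence]
    = !(!!p4 && !!!p1)   [distribution]
    = !(!!p4 && !p1)   [double negation]
    = !p4 || p1   [De Morgan]
These differ: at p0=0, p1=1, p2=0, p4=0, E1 = 0 but E2 = 1.

No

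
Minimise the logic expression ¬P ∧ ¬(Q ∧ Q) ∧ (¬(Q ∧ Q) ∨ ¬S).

¬P ∧ ¬(Q ∧ Q) ∧ (¬(Q ∧ Q) ∨ ¬S)
= ¬P ∧ ¬(Q ∧ Q)   (absorption)
= ¬P ∧ ¬Q   (idempotence)

¬P ∧ ¬Q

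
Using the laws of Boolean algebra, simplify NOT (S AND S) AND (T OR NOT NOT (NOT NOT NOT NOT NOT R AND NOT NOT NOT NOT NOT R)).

NOT S AND (T OR NOT R)

NOT (S AND S) AND (T OR NOT NOT (NOT NOT NOT NOT NOT R AND NOT NOT NOT NOT NOT R))
= NOT (S AND S) AND (T OR NOT NOT NOT NOT NOT NOT NOT R)
= NOT (S AND S) AND (T OR NOT NOT NOT NOT NOT R)
= NOT S AND (T OR NOT NOT NOT NOT NOT R)
= NOT S AND (T OR NOT NOT NOT R)
= NOT S AND (T OR NOT R)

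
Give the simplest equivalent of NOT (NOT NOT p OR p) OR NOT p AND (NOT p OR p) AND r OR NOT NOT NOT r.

NOT (NOT NOT p OR p) OR NOT p AND (NOT p OR p) AND r OR NOT NOT NOT r
= NOT (NOT NOT p OR p) OR NOT p AND (NOT p OR p) AND r OR NOT r   [double negation]
= NOT (p OR p) OR NOT p AND (NOT p OR p) AND r OR NOT r   [double negation]
= NOT (p OR p) OR NOT p AND r OR NOT r   [complement / identity]
= NOT p OR NOT p AND r OR NOT r   [idempotence]
= NOT p OR NOT r   [absorption]

NOT p OR NOT r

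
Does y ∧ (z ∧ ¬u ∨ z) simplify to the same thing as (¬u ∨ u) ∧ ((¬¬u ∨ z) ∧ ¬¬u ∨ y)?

E1: y ∧ (z ∧ ¬u ∨ z)
    = y ∧ z   — absorption
E2: (¬u ∨ u) ∧ ((¬¬u ∨ z) ∧ ¬¬u ∨ y)
    = (¬u ∨ u) ∧ (¬¬u ∨ y)   — absorption
    = ¬¬u ∨ y   — complement / identity
    = u ∨ y   — double negation
These differ: at u=1, y=1, z=0, E1 = 0 but E2 = 1.

No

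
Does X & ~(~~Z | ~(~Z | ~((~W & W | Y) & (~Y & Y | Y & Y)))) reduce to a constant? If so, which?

X & ~(~~Z | ~(~Z | ~((~W & W | Y) & (~Y & Y | Y & Y))))
= X & ~(~~Z | ~(~Z | ~((~W & W | Y) & Y)))   [distribution]
= X & ~Z & (~Z | ~((~W & W | Y) & Y))   [De Morgan]
= X & ~Z & (~Z | ~(Y & Y))   [complement / identity]
= X & ~Z & (~Z | ~Y)   [idempotence]
= X & ~Z   [absorption]
This depends on X, Z, so it is not a constant.

no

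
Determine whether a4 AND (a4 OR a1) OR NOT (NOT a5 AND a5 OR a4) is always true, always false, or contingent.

always true

a4 AND (a4 OR a1) OR NOT (NOT a5 AND a5 OR a4)
= a4 AND (a4 OR a1) OR NOT a4
= a4 OR NOT a4
= TRUE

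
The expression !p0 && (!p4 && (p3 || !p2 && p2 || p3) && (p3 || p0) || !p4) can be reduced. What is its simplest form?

!p0 && !p4

!p0 && (!p4 && (p3 || !p2 && p2 || p3) && (p3 || p0) || !p4)
= !p0 && (!p4 && ((p3 || !p2 && p2) && p0 || p3) || !p4)
= !p0 && (!p4 && (p3 && p0 || p3) || !p4)
= !p0 && (!p4 && p3 || !p4)
= !p0 && !p4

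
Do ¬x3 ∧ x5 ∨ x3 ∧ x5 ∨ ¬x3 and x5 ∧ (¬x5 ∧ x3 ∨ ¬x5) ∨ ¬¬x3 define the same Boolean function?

E1: ¬x3 ∧ x5 ∨ x3 ∧ x5 ∨ ¬x3
    = x5 ∨ ¬x3   [distribution]
E2: x5 ∧ (¬x5 ∧ x3 ∨ ¬x5) ∨ ¬¬x3
    = x5 ∧ (¬x5 ∧ x3 ∨ ¬x5) ∨ x3   [double negation]
    = x5 ∧ ¬x5 ∨ x3   [absorption]
    = x3   [complement / identity]
These differ: at x3=0, x5=0, E1 = 1 but E2 = 0.

No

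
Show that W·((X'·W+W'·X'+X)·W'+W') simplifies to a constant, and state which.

W·((X'·W+W'·X'+X)·W'+W')
= W·((X'+X)·W'+W')   — distribution
= W·(W'+W')   — complement / identity
= W·W'   — idempotence
= 0   — complement

0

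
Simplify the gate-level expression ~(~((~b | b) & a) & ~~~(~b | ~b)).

a | ~b

~(~((~b | b) & a) & ~~~(~b | ~b))
= ~(~((~b | b) & a) & ~~~~b)   [idempotence]
= ~(~a & ~~~~b)   [complement / identity]
= ~(~a & ~~b)   [double negation]
= a | ~b   [De Morgan]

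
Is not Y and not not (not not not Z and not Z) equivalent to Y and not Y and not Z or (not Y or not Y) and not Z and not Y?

E1: not Y and not not (not not not Z and not Z)
    = not Y and not not not Z and not Z   — double negation
    = not Y and not Z and not Z   — double negation
    = not Y and not Z   — idempotence
E2: Y and not Y and not Z or (not Y or not Y) and not Z and not Y
    = Y and not Y and not Z or not Y and not Z and not Y   — idempotence
    = not Y and not Z   — distribution
Both reduce to not Y and not Z, so they are equivalent.

Yes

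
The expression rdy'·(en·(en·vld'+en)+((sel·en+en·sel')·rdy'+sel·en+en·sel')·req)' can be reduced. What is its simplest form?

rdy'·en'

rdy'·(en·(en·vld'+en)+((sel·en+en·sel')·rdy'+sel·en+en·sel')·req)'
= rdy'·(en·(en·vld'+en)+(sel·en+en·sel')·req)'   [absorption]
= rdy'·(en·(en·vld'+en)+en·req)'   [distribution]
= rdy'·(en·en+en·req)'   [absorption]
= rdy'·((en+req)·en)'   [distribution]
= rdy'·en'   [absorption]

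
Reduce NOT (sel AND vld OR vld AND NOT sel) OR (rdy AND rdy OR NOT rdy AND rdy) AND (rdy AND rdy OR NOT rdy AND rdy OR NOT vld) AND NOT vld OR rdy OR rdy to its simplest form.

NOT vld OR rdy

NOT (sel AND vld OR vld AND NOT sel) OR (rdy AND rdy OR NOT rdy AND rdy) AND (rdy AND rdy OR NOT rdy AND rdy OR NOT vld) AND NOT vld OR rdy OR rdy
= NOT (sel AND vld OR vld AND NOT sel) OR (rdy AND rdy OR NOT rdy AND rdy) AND NOT vld OR rdy OR rdy   — absorption
= NOT vld OR (rdy AND rdy OR NOT rdy AND rdy) AND NOT vld OR rdy OR rdy   — distribution
= NOT vld OR (rdy AND rdy OR NOT rdy AND rdy) AND NOT vld OR rdy   — idempotence
= NOT vld OR rdy AND NOT vld OR rdy   — distribution
= NOT vld OR rdy   — absorption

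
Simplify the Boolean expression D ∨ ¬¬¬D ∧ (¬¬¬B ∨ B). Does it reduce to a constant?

True

D ∨ ¬¬¬D ∧ (¬¬¬B ∨ B)
= D ∨ ¬¬¬D ∧ (¬B ∨ B)   (double negation)
= D ∨ ¬D ∧ (¬B ∨ B)   (double negation)
= D ∨ ¬D   (complement / identity)
= True   (complement)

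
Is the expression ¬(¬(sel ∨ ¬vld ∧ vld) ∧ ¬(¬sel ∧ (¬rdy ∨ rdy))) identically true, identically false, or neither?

¬(¬(sel ∨ ¬vld ∧ vld) ∧ ¬(¬sel ∧ (¬rdy ∨ rdy)))
= ¬(¬(sel ∨ ¬vld ∧ vld) ∧ ¬¬sel)   [complement / identity]
= ¬(¬sel ∧ ¬¬sel)   [complement / identity]
= sel ∨ ¬sel   [De Morgan]
= True   [complement]

identically true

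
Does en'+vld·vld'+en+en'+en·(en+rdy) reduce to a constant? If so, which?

yes, True

en'+vld·vld'+en+en'+en·(en+rdy)
= en'+vld·vld'+en+en'+en   — absorption
= en'+en+en'+en   — complement / identity
= en'+en   — idempotence
= 1   — complement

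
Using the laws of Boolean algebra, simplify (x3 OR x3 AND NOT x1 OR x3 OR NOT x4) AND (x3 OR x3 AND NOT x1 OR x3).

(x3 OR x3 AND NOT x1 OR x3 OR NOT x4) AND (x3 OR x3 AND NOT x1 OR x3)
= x3 OR x3 AND NOT x1 OR x3   (absorption)
= x3 OR x3   (absorption)
= x3   (idempotence)

x3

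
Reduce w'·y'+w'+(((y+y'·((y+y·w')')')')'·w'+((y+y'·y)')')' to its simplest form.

w'+y'

w'·y'+w'+(((y+y'·((y+y·w')')')')'·w'+((y+y'·y)')')'
= w'·y'+w'+(((y+y'·(y+y·w'))')'·w'+((y+y'·y)')')'
= w'·y'+w'+(((y+y'·y)')'·w'+((y+y'·y)')')'
= w'·y'+w'+(((y+y'·y)')')'
= w'+(((y+y'·y)')')'
= w'+((y')')'
= w'+y'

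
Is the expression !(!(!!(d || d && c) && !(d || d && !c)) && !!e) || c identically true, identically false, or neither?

neither

!(!(!!(d || d && c) && !(d || d && !c)) && !!e) || c
= !(!(!!(d || d && c) && !d) && !!e) || c   (absorption)
= !((!(d || d && c) || d) && !!e) || c   (De Morgan)
= !((!d || d) && !!e) || c   (absorption)
= !!!e || c   (complement / identity)
= !e || c   (double negation)
This depends on c, e, so it is not a constant.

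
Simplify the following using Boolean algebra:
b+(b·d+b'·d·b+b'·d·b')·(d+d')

b+d

b+(b·d+b'·d·b+b'·d·b')·(d+d')
= b+(b·d+b'·d)·(d+d')   (distribution)
= b+d·(d+d')   (distribution)
= b+d   (complement / identity)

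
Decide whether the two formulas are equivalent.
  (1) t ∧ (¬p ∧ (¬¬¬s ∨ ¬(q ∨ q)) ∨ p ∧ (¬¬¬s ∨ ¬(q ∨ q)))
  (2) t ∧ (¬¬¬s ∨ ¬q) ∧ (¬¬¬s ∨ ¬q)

E1: t ∧ (¬p ∧ (¬¬¬s ∨ ¬(q ∨ q)) ∨ p ∧ (¬¬¬s ∨ ¬(q ∨ q)))
    = t ∧ (¬¬¬s ∨ ¬(q ∨ q))
    = t ∧ (¬s ∨ ¬(q ∨ q))
    = t ∧ (¬s ∨ ¬q)
E2: t ∧ (¬¬¬s ∨ ¬q) ∧ (¬¬¬s ∨ ¬q)
    = t ∧ (¬¬¬s ∨ ¬q)
    = t ∧ (¬s ∨ ¬q)
Both reduce to t ∧ (¬s ∨ ¬q), so they are equivalent.

Yes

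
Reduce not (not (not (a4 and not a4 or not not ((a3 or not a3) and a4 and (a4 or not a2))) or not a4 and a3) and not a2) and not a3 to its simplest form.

not (not (not (a4 and not a4 or not not ((a3 or not a3) and a4 and (a4 or not a2))) or not a4 and a3) and not a2) and not a3
= not (not (not (a4 and not a4 or not not ((a3 or not a3) and a4)) or not a4 and a3) and not a2) and not a3   (absorption)
= not (not (not (a4 and not a4 or (a3 or not a3) and a4) or not a4 and a3) and not a2) and not a3   (double negation)
= not (not (not (a4 and not a4 or a4) or not a4 and a3) and not a2) and not a3   (complement / identity)
= not (not (not a4 or not a4 and a3) and not a2) and not a3   (complement / identity)
= (not a4 or not a4 and a3 or a2) and not a3   (De Morgan)
= (not a4 or a2) and not a3   (absorption)

(not a4 or a2) and not a3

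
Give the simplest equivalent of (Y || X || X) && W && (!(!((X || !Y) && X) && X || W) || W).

(Y || X || X) && W && (!(!((X || !Y) && X) && X || W) || W)
= (Y || X || X) && W && (!(!X && X || W) || W)   [absorption]
= (Y || X || X) && W && (!W || W)   [complement / identity]
= (Y || X) && W && (!W || W)   [idempotence]
= (Y || X) && W   [complement / identity]

(Y || X) && W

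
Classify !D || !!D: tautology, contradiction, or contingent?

tautology

!D || !!D
= !D || D   (double negation)
= true   (complement)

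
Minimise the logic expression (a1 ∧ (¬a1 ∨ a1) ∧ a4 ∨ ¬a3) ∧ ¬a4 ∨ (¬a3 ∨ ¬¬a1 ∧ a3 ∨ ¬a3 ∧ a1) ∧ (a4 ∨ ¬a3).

a1 ∧ a4 ∨ ¬a3

(a1 ∧ (¬a1 ∨ a1) ∧ a4 ∨ ¬a3) ∧ ¬a4 ∨ (¬a3 ∨ ¬¬a1 ∧ a3 ∨ ¬a3 ∧ a1) ∧ (a4 ∨ ¬a3)
= (a1 ∧ (¬a1 ∨ a1) ∧ a4 ∨ ¬a3) ∧ ¬a4 ∨ (¬a3 ∨ a1 ∧ a3 ∨ ¬a3 ∧ a1) ∧ (a4 ∨ ¬a3)   — double negation
= (a1 ∧ (¬a1 ∨ a1) ∧ a4 ∨ ¬a3) ∧ ¬a4 ∨ (a1 ∧ a3 ∨ ¬a3 ∧ a1) ∧ a4 ∨ ¬a3   — distribution
= (a1 ∧ (¬a1 ∨ a1) ∧ a4 ∨ ¬a3) ∧ ¬a4 ∨ a1 ∧ a4 ∨ ¬a3   — distribution
= (a1 ∧ a4 ∨ ¬a3) ∧ ¬a4 ∨ a1 ∧ a4 ∨ ¬a3   — complement / identity
= a1 ∧ a4 ∨ ¬a3   — absorption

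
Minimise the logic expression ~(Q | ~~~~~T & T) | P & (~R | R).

~(Q | ~~~~~T & T) | P & (~R | R)
= ~(Q | ~~~T & T) | P & (~R | R)   [double negation]
= ~(Q | ~~~T & T) | P   [complement / identity]
= ~(Q | ~T & T) | P   [double negation]
= ~Q | P   [complement / identity]

~Q | P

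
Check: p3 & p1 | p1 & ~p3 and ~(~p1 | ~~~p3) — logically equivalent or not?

E1: p3 & p1 | p1 & ~p3
    = p1   [distribution]
E2: ~(~p1 | ~~~p3)
    = ~(~p1 | ~p3)   [double negation]
    = p1 & p3   [De Morgan]
These differ: at p1=1, p3=0, E1 = 1 but E2 = 0.

No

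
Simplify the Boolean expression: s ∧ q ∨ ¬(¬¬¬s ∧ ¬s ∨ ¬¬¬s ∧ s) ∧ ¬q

s ∧ q ∨ ¬(¬¬¬s ∧ ¬s ∨ ¬¬¬s ∧ s) ∧ ¬q
= s ∧ q ∨ ¬¬¬¬s ∧ ¬q   (distribution)
= s ∧ q ∨ ¬¬s ∧ ¬q   (double negation)
= s ∧ q ∨ s ∧ ¬q   (double negation)
= s   (distribution)

s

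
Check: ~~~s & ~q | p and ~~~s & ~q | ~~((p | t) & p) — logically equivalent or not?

Yes

E1: ~~~s & ~q | p
    = ~s & ~q | p
E2: ~~~s & ~q | ~~((p | t) & p)
    = ~s & ~q | ~~((p | t) & p)
    = ~s & ~q | (p | t) & p
    = ~s & ~q | p
Both reduce to ~s & ~q | p, so they are equivalent.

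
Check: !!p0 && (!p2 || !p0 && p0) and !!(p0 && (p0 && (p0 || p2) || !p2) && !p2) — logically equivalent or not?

Yes

E1: !!p0 && (!p2 || !p0 && p0)
    = !!p0 && !p2
    = p0 && !p2
E2: !!(p0 && (p0 && (p0 || p2) || !p2) && !p2)
    = !!(p0 && (p0 || !p2) && !p2)
    = !!(p0 && !p2)
    = p0 && !p2
Both reduce to p0 && !p2, so they are equivalent.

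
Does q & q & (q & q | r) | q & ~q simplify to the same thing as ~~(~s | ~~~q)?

No

E1: q & q & (q & q | r) | q & ~q
    = q & q | q & ~q   (absorption)
    = q   (distribution)
E2: ~~(~s | ~~~q)
    = ~s | ~~~q   (double negation)
    = ~s | ~q   (double negation)
These differ: at q=0, r=0, s=1, E1 = 0 but E2 = 1.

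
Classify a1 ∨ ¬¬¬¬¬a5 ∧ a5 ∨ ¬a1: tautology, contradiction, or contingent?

a1 ∨ ¬¬¬¬¬a5 ∧ a5 ∨ ¬a1
= a1 ∨ ¬¬¬a5 ∧ a5 ∨ ¬a1   [double negation]
= a1 ∨ ¬a5 ∧ a5 ∨ ¬a1   [double negation]
= a1 ∨ ¬a1   [complement / identity]
= True   [complement]

tautology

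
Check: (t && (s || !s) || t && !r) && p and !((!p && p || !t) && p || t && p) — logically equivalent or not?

E1: (t && (s || !s) || t && !r) && p
    = (t || t && !r) && p   (complement / identity)
    = t && p   (absorption)
E2: !((!p && p || !t) && p || t && p)
    = !(!t && p || t && p)   (complement / identity)
    = !p   (distribution)
These differ: at p=0, r=0, s=0, t=1, E1 = 0 but E2 = 1.

No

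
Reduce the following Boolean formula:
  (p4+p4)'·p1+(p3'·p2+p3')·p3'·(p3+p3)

p4'·p1

(p4+p4)'·p1+(p3'·p2+p3')·p3'·(p3+p3)
= (p4+p4)'·p1+p3'·p3'·(p3+p3)   [absorption]
= (p4+p4)'·p1+p3'·p3'·p3   [idempotence]
= (p4+p4)'·p1+p3'·p3   [idempotence]
= p4'·p1+p3'·p3   [idempotence]
= p4'·p1   [complement / identity]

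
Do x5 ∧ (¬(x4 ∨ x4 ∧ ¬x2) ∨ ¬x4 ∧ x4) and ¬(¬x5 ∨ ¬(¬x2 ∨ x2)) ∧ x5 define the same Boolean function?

No

E1: x5 ∧ (¬(x4 ∨ x4 ∧ ¬x2) ∨ ¬x4 ∧ x4)
    = x5 ∧ (¬x4 ∨ ¬x4 ∧ x4)
    = x5 ∧ ¬x4
E2: ¬(¬x5 ∨ ¬(¬x2 ∨ x2)) ∧ x5
    = x5 ∧ (¬x2 ∨ x2) ∧ x5
    = x5 ∧ x5
    = x5
These differ: at x2=1, x4=1, x5=1, E1 = 0 but E2 = 1.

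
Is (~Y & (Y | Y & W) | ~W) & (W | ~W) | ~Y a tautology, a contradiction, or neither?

neither

(~Y & (Y | Y & W) | ~W) & (W | ~W) | ~Y
= (~Y & Y | ~W) & (W | ~W) | ~Y   — absorption
= ~Y & Y | ~W | ~Y   — complement / identity
= ~W | ~Y   — complement / identity
This depends on W, Y, so it is not a constant.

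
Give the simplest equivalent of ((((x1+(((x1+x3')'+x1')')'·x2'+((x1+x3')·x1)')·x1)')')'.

((((x1+(((x1+x3')'+x1')')'·x2'+((x1+x3')·x1)')·x1)')')'
= ((x1+(((x1+x3')'+x1')')'·x2'+((x1+x3')·x1)')·x1)'   [double negation]
= ((x1+((x1+x3')·x1)'·x2'+((x1+x3')·x1)')·x1)'   [De Morgan]
= ((x1+((x1+x3')·x1)')·x1)'   [absorption]
= ((x1+x1')·x1)'   [absorption]
= x1'   [complement / identity]

x1'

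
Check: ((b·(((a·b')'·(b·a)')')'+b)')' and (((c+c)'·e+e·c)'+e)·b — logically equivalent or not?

E1: ((b·(((a·b')'·(b·a)')')'+b)')'
    = ((b·(a·b'+b·a)'+b)')'   [De Morgan]
    = ((b·a'+b)')'   [distribution]
    = b·a'+b   [double negation]
    = b   [absorption]
E2: (((c+c)'·e+e·c)'+e)·b
    = ((c'·e+e·c)'+e)·b   [idempotence]
    = (e'+e)·b   [distribution]
    = b   [complement / identity]
Both reduce to b, so they are equivalent.

Yes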